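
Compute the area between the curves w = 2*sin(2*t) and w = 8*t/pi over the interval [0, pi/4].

On [0, pi/4], (2*sin(2*t)) - (8*t/pi) = -8*t/pi + 2*sin(2*t) is ≥ 0 throughout, so the area is a single integral of |-8*t/pi + 2*sin(2*t)|.
∫[0,pi/4] (-8*t/pi + 2*sin(2*t)) dt = 1 - pi/4.

1 - pi/4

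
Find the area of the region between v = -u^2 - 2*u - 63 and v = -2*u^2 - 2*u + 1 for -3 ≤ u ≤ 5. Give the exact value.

1384/3

On [-3, 5], (-u^2 - 2*u - 63) - (-2*u^2 - 2*u + 1) = u^2 - 64 is ≤ 0 throughout, so the area is a single integral of |u^2 - 64|.
∫[-3,5] (u^2 - 64) du = -1384/3; the area of that piece is 1384/3.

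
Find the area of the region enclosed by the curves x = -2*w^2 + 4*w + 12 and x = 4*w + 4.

64/3

Both boundary curves give x as a function of w, so integrate with respect to w. Setting them equal: -2*w^2 + 8 = 0, i.e. -2*(w - 2)*(w + 2) = 0, so they meet at w = -2, 2.
For w in [-2, 2], x = -2*w^2 + 4*w + 12 is on the right; area = ∫[-2,2] (-2*w^2 + 8) dw = 64/3.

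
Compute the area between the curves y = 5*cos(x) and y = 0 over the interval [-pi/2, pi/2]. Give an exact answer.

10

On [-pi/2, pi/2], (5*cos(x)) - (0) = 5*cos(x) is ≥ 0 throughout, so the area is a single integral of |5*cos(x)|.
∫[-pi/2,pi/2] (5*cos(x)) dx = 10.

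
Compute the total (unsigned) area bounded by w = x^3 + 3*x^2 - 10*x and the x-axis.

The curve meets the x-axis where x^3 + 3*x^2 - 10*x = 0, i.e. x*(x - 2)*(x + 5) = 0, at x = -5, 0, 2.
On [-5, 0] the curve lies above the axis; ∫[-5,0] (x^3 + 3*x^2 - 10*x) dx = 375/4, giving area 375/4.
On [0, 2] the curve lies below the axis; ∫[0,2] (x^3 + 3*x^2 - 10*x) dx = -8, giving area 8.
Total area = 375/4 + 8 = 407/4.

407/4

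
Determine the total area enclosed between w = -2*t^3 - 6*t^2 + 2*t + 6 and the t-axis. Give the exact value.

16

The curve meets the t-axis where -2*t^3 - 6*t^2 + 2*t + 6 = 0, i.e. -2*(t - 1)*(t + 1)*(t + 3) = 0, at t = -3, -1, 1.
On [-3, -1] the curve lies below the axis; ∫[-3,-1] (-2*t^3 - 6*t^2 + 2*t + 6) dt = -8, giving area 8.
On [-1, 1] the curve lies above the axis; ∫[-1,1] (-2*t^3 - 6*t^2 + 2*t + 6) dt = 8, giving area 8.
Total area = 8 + 8 = 16.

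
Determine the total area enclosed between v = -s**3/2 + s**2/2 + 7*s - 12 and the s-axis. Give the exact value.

The curve meets the s-axis where -s**3/2 + s**2/2 + 7*s - 12 = 0, i.e. -(s - 3)*(s - 2)*(s + 4)/2 = 0, at s = -4, 2, 3.
On [-4, 2] the curve lies below the axis; ∫[-4,2] (-s**3/2 + s**2/2 + 7*s - 12) ds = -72, giving area 72.
On [2, 3] the curve lies above the axis; ∫[2,3] (-s**3/2 + s**2/2 + 7*s - 12) ds = 13/24, giving area 13/24.
Total area = 72 + 13/24 = 1741/24.

1741/24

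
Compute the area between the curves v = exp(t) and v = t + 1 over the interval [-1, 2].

On [-1, 2], (exp(t)) - (t + 1) = -t + exp(t) - 1 is ≥ 0 throughout, so the area is a single integral of |-t + exp(t) - 1|.
∫[-1,2] (-t + exp(t) - 1) dt = -9/2 - exp(-1) + exp(2).

-9/2 - exp(-1) + exp(2)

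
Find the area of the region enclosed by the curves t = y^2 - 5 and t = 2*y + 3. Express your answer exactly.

36

Both boundary curves give t as a function of y, so integrate with respect to y. Setting them equal: y^2 - 2*y - 8 = 0, i.e. (y - 4)*(y + 2) = 0, so they meet at y = -2, 4.
For y in [-2, 4], t = y^2 - 5 is on the left; area = ∫[-2,4] (-(y^2 - 2*y - 8)) dy = 36.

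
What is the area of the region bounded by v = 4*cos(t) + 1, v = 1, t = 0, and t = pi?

8

The difference (4*cos(t) + 1) - (1) = 4*cos(t) changes sign at t = pi/2 inside [0, pi], so split the integral there.
∫[0,pi/2] (4*cos(t)) dt = 4.
∫[pi/2,pi] (4*cos(t)) dt = -4; the area of that piece is 4.
Total area = 4 + 4 = 8.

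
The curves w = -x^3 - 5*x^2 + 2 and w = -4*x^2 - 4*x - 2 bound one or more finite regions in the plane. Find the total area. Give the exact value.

71/6

Set the curves equal: -x^3 - 5*x^2 + 2 = -4*x^2 - 4*x - 2, so -x^3 - x^2 + 4*x + 4 = 0, which factors as -(x - 2)*(x + 1)*(x + 2) = 0. The curves meet at x = -2, -1, 2.
On [-2, -1], w = -4*x^2 - 4*x - 2 is on top; that piece has area ∫[-2,-1] (-(-x^3 - x^2 + 4*x + 4)) dx = 7/12.
On [-1, 2], w = -x^3 - 5*x^2 + 2 is on top; that piece has area ∫[-1,2] (-x^3 - x^2 + 4*x + 4) dx = 45/4.
Total enclosed area = 7/12 + 45/4 = 71/6.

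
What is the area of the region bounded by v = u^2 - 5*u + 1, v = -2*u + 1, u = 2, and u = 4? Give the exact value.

3

The difference (u^2 - 5*u + 1) - (-2*u + 1) = u^2 - 3*u changes sign at u = 3 inside [2, 4], so split the integral there.
∫[2,3] (u^2 - 3*u) du = -7/6; the area of that piece is 7/6.
∫[3,4] (u^2 - 3*u) du = 11/6.
Total area = 7/6 + 11/6 = 3.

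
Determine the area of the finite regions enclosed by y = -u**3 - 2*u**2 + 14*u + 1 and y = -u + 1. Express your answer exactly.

Set the curves equal: -u**3 - 2*u**2 + 14*u + 1 = -u + 1, so -u**3 - 2*u**2 + 15*u = 0, which factors as -u*(u - 3)*(u + 5) = 0. The curves meet at u = -5, 0, 3.
On [-5, 0], y = -u + 1 is on top; that piece has area ∫[-5,0] (-(-u**3 - 2*u**2 + 15*u)) du = 1375/12.
On [0, 3], y = -u**3 - 2*u**2 + 14*u + 1 is on top; that piece has area ∫[0,3] (-u**3 - 2*u**2 + 15*u) du = 117/4.
Total enclosed area = 1375/12 + 117/4 = 863/6.

863/6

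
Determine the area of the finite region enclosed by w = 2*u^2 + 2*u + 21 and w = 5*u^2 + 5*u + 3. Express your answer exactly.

Set the curves equal: 2*u^2 + 2*u + 21 = 5*u^2 + 5*u + 3, so -3*u^2 - 3*u + 18 = 0, which factors as -3*(u - 2)*(u + 3) = 0. The curves meet at u = -3, 2.
On [-3, 2], w = 2*u^2 + 2*u + 21 is on top; that piece has area ∫[-3,2] (-3*u^2 - 3*u + 18) du = 125/2.

125/2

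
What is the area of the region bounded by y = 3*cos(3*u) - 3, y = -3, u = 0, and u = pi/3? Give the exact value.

2

The difference (3*cos(3*u) - 3) - (-3) = 3*cos(3*u) changes sign at u = pi/6 inside [0, pi/3], so split the integral there.
∫[0,pi/6] (3*cos(3*u)) du = 1.
∫[pi/6,pi/3] (3*cos(3*u)) du = -1; the area of that piece is 1.
Total area = 1 + 1 = 2.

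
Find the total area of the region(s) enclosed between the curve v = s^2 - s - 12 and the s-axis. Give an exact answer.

The curve meets the s-axis where s^2 - s - 12 = 0, i.e. (s - 4)*(s + 3) = 0, at s = -3, 4.
On [-3, 4] the curve lies below the axis; ∫[-3,4] (s^2 - s - 12) ds = -343/6, giving area 343/6.

343/6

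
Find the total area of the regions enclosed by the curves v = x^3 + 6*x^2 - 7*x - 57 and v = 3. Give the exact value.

Set the curves equal: x^3 + 6*x^2 - 7*x - 57 = 3, so x^3 + 6*x^2 - 7*x - 60 = 0, which factors as (x - 3)*(x + 4)*(x + 5) = 0. The curves meet at x = -5, -4, 3.
On [-5, -4], v = x^3 + 6*x^2 - 7*x - 57 is on top; that piece has area ∫[-5,-4] (x^3 + 6*x^2 - 7*x - 60) dx = 5/4.
On [-4, 3], v = 3 is on top; that piece has area ∫[-4,3] (-(x^3 + 6*x^2 - 7*x - 60)) dx = 1029/4.
Total enclosed area = 5/4 + 1029/4 = 517/2.

517/2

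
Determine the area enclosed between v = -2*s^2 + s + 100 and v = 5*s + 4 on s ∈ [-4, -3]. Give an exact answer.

On [-4, -3], (-2*s^2 + s + 100) - (5*s + 4) = -2*s^2 - 4*s + 96 is ≥ 0 throughout, so the area is a single integral of |-2*s^2 - 4*s + 96|.
∫[-4,-3] (-2*s^2 - 4*s + 96) ds = 256/3.

256/3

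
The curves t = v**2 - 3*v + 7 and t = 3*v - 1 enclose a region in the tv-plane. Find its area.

4/3

Both boundary curves give t as a function of v, so integrate with respect to v. Setting them equal: v**2 - 6*v + 8 = 0, i.e. (v - 4)*(v - 2) = 0, so they meet at v = 2, 4.
For v in [2, 4], t = v**2 - 3*v + 7 is on the left; area = ∫[2,4] (-(v**2 - 6*v + 8)) dv = 4/3.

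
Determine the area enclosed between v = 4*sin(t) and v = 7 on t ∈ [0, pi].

On [0, pi], (4*sin(t)) - (7) = 4*sin(t) - 7 is ≤ 0 throughout, so the area is a single integral of |4*sin(t) - 7|.
∫[0,pi] (4*sin(t) - 7) dt = 8 - 7*pi; the area of that piece is -8 + 7*pi.

-8 + 7*pi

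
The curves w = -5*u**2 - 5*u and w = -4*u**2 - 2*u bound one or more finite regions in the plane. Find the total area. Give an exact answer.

9/2

Set the curves equal: -5*u**2 - 5*u = -4*u**2 - 2*u, so -u**2 - 3*u = 0, which factors as -u*(u + 3) = 0. The curves meet at u = -3, 0.
On [-3, 0], w = -5*u**2 - 5*u is on top; that piece has area ∫[-3,0] (-u**2 - 3*u) du = 9/2.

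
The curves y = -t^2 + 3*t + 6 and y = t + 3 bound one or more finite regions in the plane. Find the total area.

Set the curves equal: -t^2 + 3*t + 6 = t + 3, so -t^2 + 2*t + 3 = 0, which factors as -(t - 3)*(t + 1) = 0. The curves meet at t = -1, 3.
On [-1, 3], y = -t^2 + 3*t + 6 is on top; that piece has area ∫[-1,3] (-t^2 + 2*t + 3) dt = 32/3.

32/3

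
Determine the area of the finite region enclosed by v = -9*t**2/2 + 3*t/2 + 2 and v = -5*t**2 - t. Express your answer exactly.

Set the curves equal: -9*t**2/2 + 3*t/2 + 2 = -5*t**2 - t, so t**2/2 + 5*t/2 + 2 = 0, which factors as (t + 1)*(t + 4)/2 = 0. The curves meet at t = -4, -1.
On [-4, -1], v = -5*t**2 - t is on top; that piece has area ∫[-4,-1] (-(t**2/2 + 5*t/2 + 2)) dt = 9/4.

9/4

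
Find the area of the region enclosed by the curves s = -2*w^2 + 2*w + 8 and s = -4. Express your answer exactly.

Both boundary curves give s as a function of w, so integrate with respect to w. Setting them equal: -2*w^2 + 2*w + 12 = 0, i.e. -2*(w - 3)*(w + 2) = 0, so they meet at w = -2, 3.
For w in [-2, 3], s = -2*w^2 + 2*w + 8 is on the right; area = ∫[-2,3] (-2*w^2 + 2*w + 12) dw = 125/3.

125/3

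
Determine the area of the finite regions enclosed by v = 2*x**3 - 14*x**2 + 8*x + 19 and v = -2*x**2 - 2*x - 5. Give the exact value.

131/2

Set the curves equal: 2*x**3 - 14*x**2 + 8*x + 19 = -2*x**2 - 2*x - 5, so 2*x**3 - 12*x**2 + 10*x + 24 = 0, which factors as 2*(x - 4)*(x - 3)*(x + 1) = 0. The curves meet at x = -1, 3, 4.
On [-1, 3], v = 2*x**3 - 14*x**2 + 8*x + 19 is on top; that piece has area ∫[-1,3] (2*x**3 - 12*x**2 + 10*x + 24) dx = 64.
On [3, 4], v = -2*x**2 - 2*x - 5 is on top; that piece has area ∫[3,4] (-(2*x**3 - 12*x**2 + 10*x + 24)) dx = 3/2.
Total enclosed area = 64 + 3/2 = 131/2.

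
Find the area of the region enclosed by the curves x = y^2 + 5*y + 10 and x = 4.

Both boundary curves give x as a function of y, so integrate with respect to y. Setting them equal: y^2 + 5*y + 6 = 0, i.e. (y + 2)*(y + 3) = 0, so they meet at y = -3, -2.
For y in [-3, -2], x = y^2 + 5*y + 10 is on the left; area = ∫[-3,-2] (-(y^2 + 5*y + 6)) dy = 1/6.

1/6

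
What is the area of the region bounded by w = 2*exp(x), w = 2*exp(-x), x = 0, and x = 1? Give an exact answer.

On [0, 1], (2*exp(x)) - (2*exp(-x)) = 2*exp(x) - 2*exp(-x) is ≥ 0 throughout, so the area is a single integral of |2*exp(x) - 2*exp(-x)|.
∫[0,1] (2*exp(x) - 2*exp(-x)) dx = -4 + 2*exp(-1) + 2*exp(1).

-4 + 2*exp(-1) + 2*exp(1)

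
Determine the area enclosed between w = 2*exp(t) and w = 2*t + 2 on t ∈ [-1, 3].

-16 - 2*exp(-1) + 2*exp(3)

On [-1, 3], (2*exp(t)) - (2*t + 2) = -2*t + 2*exp(t) - 2 is ≥ 0 throughout, so the area is a single integral of |-2*t + 2*exp(t) - 2|.
∫[-1,3] (-2*t + 2*exp(t) - 2) dt = -16 - 2*exp(-1) + 2*exp(3).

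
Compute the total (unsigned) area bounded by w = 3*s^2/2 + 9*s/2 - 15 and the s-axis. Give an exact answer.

343/4

The curve meets the s-axis where 3*s^2/2 + 9*s/2 - 15 = 0, i.e. 3*(s - 2)*(s + 5)/2 = 0, at s = -5, 2.
On [-5, 2] the curve lies below the axis; ∫[-5,2] (3*s^2/2 + 9*s/2 - 15) ds = -343/4, giving area 343/4.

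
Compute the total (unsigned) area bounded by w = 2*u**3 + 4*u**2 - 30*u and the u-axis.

The curve meets the u-axis where 2*u**3 + 4*u**2 - 30*u = 0, i.e. 2*u*(u - 3)*(u + 5) = 0, at u = -5, 0, 3.
On [-5, 0] the curve lies above the axis; ∫[-5,0] (2*u**3 + 4*u**2 - 30*u) du = 1375/6, giving area 1375/6.
On [0, 3] the curve lies below the axis; ∫[0,3] (2*u**3 + 4*u**2 - 30*u) du = -117/2, giving area 117/2.
Total area = 1375/6 + 117/2 = 863/3.

863/3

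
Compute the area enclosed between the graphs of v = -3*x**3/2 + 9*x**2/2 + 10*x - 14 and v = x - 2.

243/4

Set the curves equal: -3*x**3/2 + 9*x**2/2 + 10*x - 14 = x - 2, so -3*x**3/2 + 9*x**2/2 + 9*x - 12 = 0, which factors as -3*(x - 4)*(x - 1)*(x + 2)/2 = 0. The curves meet at x = -2, 1, 4.
On [-2, 1], v = x - 2 is on top; that piece has area ∫[-2,1] (-(-3*x**3/2 + 9*x**2/2 + 9*x - 12)) dx = 243/8.
On [1, 4], v = -3*x**3/2 + 9*x**2/2 + 10*x - 14 is on top; that piece has area ∫[1,4] (-3*x**3/2 + 9*x**2/2 + 9*x - 12) dx = 243/8.
Total enclosed area = 243/8 + 243/8 = 243/4.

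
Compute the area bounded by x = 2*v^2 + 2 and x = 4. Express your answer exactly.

Both boundary curves give x as a function of v, so integrate with respect to v. Setting them equal: 2*v^2 - 2 = 0, i.e. 2*(v - 1)*(v + 1) = 0, so they meet at v = -1, 1.
For v in [-1, 1], x = 2*v^2 + 2 is on the left; area = ∫[-1,1] (-(2*v^2 - 2)) dv = 8/3.

8/3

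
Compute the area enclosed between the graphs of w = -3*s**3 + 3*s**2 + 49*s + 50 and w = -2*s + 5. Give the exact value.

Set the curves equal: -3*s**3 + 3*s**2 + 49*s + 50 = -2*s + 5, so -3*s**3 + 3*s**2 + 51*s + 45 = 0, which factors as -3*(s - 5)*(s + 1)*(s + 3) = 0. The curves meet at s = -3, -1, 5.
On [-3, -1], w = -2*s + 5 is on top; that piece has area ∫[-3,-1] (-(-3*s**3 + 3*s**2 + 51*s + 45)) ds = 28.
On [-1, 5], w = -3*s**3 + 3*s**2 + 49*s + 50 is on top; that piece has area ∫[-1,5] (-3*s**3 + 3*s**2 + 51*s + 45) ds = 540.
Total enclosed area = 28 + 540 = 568.

568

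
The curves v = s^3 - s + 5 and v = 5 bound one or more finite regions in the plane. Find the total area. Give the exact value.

1/2

Set the curves equal: s^3 - s + 5 = 5, so s^3 - s = 0, which factors as s*(s - 1)*(s + 1) = 0. The curves meet at s = -1, 0, 1.
On [-1, 0], v = s^3 - s + 5 is on top; that piece has area ∫[-1,0] (s^3 - s) ds = 1/4.
On [0, 1], v = 5 is on top; that piece has area ∫[0,1] (-(s^3 - s)) ds = 1/4.
Total enclosed area = 1/4 + 1/4 = 1/2.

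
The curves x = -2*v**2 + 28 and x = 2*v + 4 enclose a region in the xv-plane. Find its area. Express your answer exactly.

343/3

Both boundary curves give x as a function of v, so integrate with respect to v. Setting them equal: -2*v**2 - 2*v + 24 = 0, i.e. -2*(v - 3)*(v + 4) = 0, so they meet at v = -4, 3.
For v in [-4, 3], x = -2*v**2 + 28 is on the right; area = ∫[-4,3] (-2*v**2 - 2*v + 24) dv = 343/3.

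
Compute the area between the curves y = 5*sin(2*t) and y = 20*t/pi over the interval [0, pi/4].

5/2 - 5*pi/8

On [0, pi/4], (5*sin(2*t)) - (20*t/pi) = -20*t/pi + 5*sin(2*t) is ≥ 0 throughout, so the area is a single integral of |-20*t/pi + 5*sin(2*t)|.
∫[0,pi/4] (-20*t/pi + 5*sin(2*t)) dt = 5/2 - 5*pi/8.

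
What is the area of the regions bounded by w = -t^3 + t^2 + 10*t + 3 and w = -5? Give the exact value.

443/6

Set the curves equal: -t^3 + t^2 + 10*t + 3 = -5, so -t^3 + t^2 + 10*t + 8 = 0, which factors as -(t - 4)*(t + 1)*(t + 2) = 0. The curves meet at t = -2, -1, 4.
On [-2, -1], w = -5 is on top; that piece has area ∫[-2,-1] (-(-t^3 + t^2 + 10*t + 8)) dt = 11/12.
On [-1, 4], w = -t^3 + t^2 + 10*t + 3 is on top; that piece has area ∫[-1,4] (-t^3 + t^2 + 10*t + 8) dt = 875/12.
Total enclosed area = 11/12 + 875/12 = 443/6.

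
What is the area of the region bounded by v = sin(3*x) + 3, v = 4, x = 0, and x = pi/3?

On [0, pi/3], (sin(3*x) + 3) - (4) = sin(3*x) - 1 is ≤ 0 throughout, so the area is a single integral of |sin(3*x) - 1|.
∫[0,pi/3] (sin(3*x) - 1) dx = 2/3 - pi/3; the area of that piece is -2/3 + pi/3.

-2/3 + pi/3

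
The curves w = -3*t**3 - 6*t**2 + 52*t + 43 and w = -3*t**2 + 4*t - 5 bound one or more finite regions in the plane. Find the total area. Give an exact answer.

Set the curves equal: -3*t**3 - 6*t**2 + 52*t + 43 = -3*t**2 + 4*t - 5, so -3*t**3 - 3*t**2 + 48*t + 48 = 0, which factors as -3*(t - 4)*(t + 1)*(t + 4) = 0. The curves meet at t = -4, -1, 4.
On [-4, -1], w = -3*t**2 + 4*t - 5 is on top; that piece has area ∫[-4,-1] (-(-3*t**3 - 3*t**2 + 48*t + 48)) dt = 351/4.
On [-1, 4], w = -3*t**3 - 6*t**2 + 52*t + 43 is on top; that piece has area ∫[-1,4] (-3*t**3 - 3*t**2 + 48*t + 48) dt = 1375/4.
Total enclosed area = 351/4 + 1375/4 = 863/2.

863/2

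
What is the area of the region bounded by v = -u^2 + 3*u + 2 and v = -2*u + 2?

Set the curves equal: -u^2 + 3*u + 2 = -2*u + 2, so -u^2 + 5*u = 0, which factors as -u*(u - 5) = 0. The curves meet at u = 0, 5.
On [0, 5], v = -u^2 + 3*u + 2 is on top; that piece has area ∫[0,5] (-u^2 + 5*u) du = 125/6.

125/6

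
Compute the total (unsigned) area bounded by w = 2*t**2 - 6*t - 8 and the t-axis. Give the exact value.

The curve meets the t-axis where 2*t**2 - 6*t - 8 = 0, i.e. 2*(t - 4)*(t + 1) = 0, at t = -1, 4.
On [-1, 4] the curve lies below the axis; ∫[-1,4] (2*t**2 - 6*t - 8) dt = -125/3, giving area 125/3.

125/3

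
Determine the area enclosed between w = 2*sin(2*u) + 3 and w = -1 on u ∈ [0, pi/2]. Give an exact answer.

2 + 2*pi

On [0, pi/2], (2*sin(2*u) + 3) - (-1) = 2*sin(2*u) + 4 is ≥ 0 throughout, so the area is a single integral of |2*sin(2*u) + 4|.
∫[0,pi/2] (2*sin(2*u) + 4) du = 2 + 2*pi.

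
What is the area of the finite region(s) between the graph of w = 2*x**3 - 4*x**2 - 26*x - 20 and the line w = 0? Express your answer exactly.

The curve meets the x-axis where 2*x**3 - 4*x**2 - 26*x - 20 = 0, i.e. 2*(x - 5)*(x + 1)*(x + 2) = 0, at x = -2, -1, 5.
On [-2, -1] the curve lies above the axis; ∫[-2,-1] (2*x**3 - 4*x**2 - 26*x - 20) dx = 13/6, giving area 13/6.
On [-1, 5] the curve lies below the axis; ∫[-1,5] (2*x**3 - 4*x**2 - 26*x - 20) dx = -288, giving area 288.
Total area = 13/6 + 288 = 1741/6.

1741/6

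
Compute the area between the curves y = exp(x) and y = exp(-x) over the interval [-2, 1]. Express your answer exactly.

The difference (exp(x)) - (exp(-x)) = exp(x) - exp(-x) changes sign at x = 0 inside [-2, 1], so split the integral there.
∫[-2,0] (exp(x) - exp(-x)) dx = -exp(2) - exp(-2) + 2; the area of that piece is -2 + exp(-2) + exp(2).
∫[0,1] (exp(x) - exp(-x)) dx = -2 + exp(-1) + exp(1).
Total area = (-2 + exp(-2) + exp(2)) + (-2 + exp(-1) + exp(1)) = -4 + exp(-2) + exp(-1) + exp(1) + exp(2).

-4 + exp(-2) + exp(-1) + exp(1) + exp(2)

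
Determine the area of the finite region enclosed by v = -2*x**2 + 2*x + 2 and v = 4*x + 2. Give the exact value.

1/3

Set the curves equal: -2*x**2 + 2*x + 2 = 4*x + 2, so -2*x**2 - 2*x = 0, which factors as -2*x*(x + 1) = 0. The curves meet at x = -1, 0.
On [-1, 0], v = -2*x**2 + 2*x + 2 is on top; that piece has area ∫[-1,0] (-2*x**2 - 2*x) dx = 1/3.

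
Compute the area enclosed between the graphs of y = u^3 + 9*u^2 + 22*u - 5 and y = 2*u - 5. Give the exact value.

Set the curves equal: u^3 + 9*u^2 + 22*u - 5 = 2*u - 5, so u^3 + 9*u^2 + 20*u = 0, which factors as u*(u + 4)*(u + 5) = 0. The curves meet at u = -5, -4, 0.
On [-5, -4], y = u^3 + 9*u^2 + 22*u - 5 is on top; that piece has area ∫[-5,-4] (u^3 + 9*u^2 + 20*u) du = 3/4.
On [-4, 0], y = 2*u - 5 is on top; that piece has area ∫[-4,0] (-(u^3 + 9*u^2 + 20*u)) du = 32.
Total enclosed area = 3/4 + 32 = 131/4.

131/4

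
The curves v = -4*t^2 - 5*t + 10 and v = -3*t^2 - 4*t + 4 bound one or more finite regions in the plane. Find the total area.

Set the curves equal: -4*t^2 - 5*t + 10 = -3*t^2 - 4*t + 4, so -t^2 - t + 6 = 0, which factors as -(t - 2)*(t + 3) = 0. The curves meet at t = -3, 2.
On [-3, 2], v = -4*t^2 - 5*t + 10 is on top; that piece has area ∫[-3,2] (-t^2 - t + 6) dt = 125/6.

125/6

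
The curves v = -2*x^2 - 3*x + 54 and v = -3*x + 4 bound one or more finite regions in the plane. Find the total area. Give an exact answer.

1000/3

Set the curves equal: -2*x^2 - 3*x + 54 = -3*x + 4, so -2*x^2 + 50 = 0, which factors as -2*(x - 5)*(x + 5) = 0. The curves meet at x = -5, 5.
On [-5, 5], v = -2*x^2 - 3*x + 54 is on top; that piece has area ∫[-5,5] (-2*x^2 + 50) dx = 1000/3.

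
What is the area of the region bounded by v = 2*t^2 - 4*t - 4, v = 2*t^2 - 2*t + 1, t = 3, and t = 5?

On [3, 5], (2*t^2 - 4*t - 4) - (2*t^2 - 2*t + 1) = -2*t - 5 is ≤ 0 throughout, so the area is a single integral of |-2*t - 5|.
∫[3,5] (-2*t - 5) dt = -26; the area of that piece is 26.

26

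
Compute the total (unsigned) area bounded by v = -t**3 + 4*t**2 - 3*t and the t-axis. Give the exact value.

The curve meets the t-axis where -t**3 + 4*t**2 - 3*t = 0, i.e. -t*(t - 3)*(t - 1) = 0, at t = 0, 1, 3.
On [0, 1] the curve lies below the axis; ∫[0,1] (-t**3 + 4*t**2 - 3*t) dt = -5/12, giving area 5/12.
On [1, 3] the curve lies above the axis; ∫[1,3] (-t**3 + 4*t**2 - 3*t) dt = 8/3, giving area 8/3.
Total area = 5/12 + 8/3 = 37/12.

37/12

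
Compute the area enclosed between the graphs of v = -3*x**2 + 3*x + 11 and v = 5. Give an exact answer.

27/2

Set the curves equal: -3*x**2 + 3*x + 11 = 5, so -3*x**2 + 3*x + 6 = 0, which factors as -3*(x - 2)*(x + 1) = 0. The curves meet at x = -1, 2.
On [-1, 2], v = -3*x**2 + 3*x + 11 is on top; that piece has area ∫[-1,2] (-3*x**2 + 3*x + 6) dx = 27/2.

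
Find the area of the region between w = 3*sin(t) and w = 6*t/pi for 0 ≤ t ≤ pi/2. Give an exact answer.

On [0, pi/2], (3*sin(t)) - (6*t/pi) = -6*t/pi + 3*sin(t) is ≥ 0 throughout, so the area is a single integral of |-6*t/pi + 3*sin(t)|.
∫[0,pi/2] (-6*t/pi + 3*sin(t)) dt = 3 - 3*pi/4.

3 - 3*pi/4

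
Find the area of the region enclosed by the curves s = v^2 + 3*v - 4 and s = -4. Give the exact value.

9/2

Both boundary curves give s as a function of v, so integrate with respect to v. Setting them equal: v^2 + 3*v = 0, i.e. v*(v + 3) = 0, so they meet at v = -3, 0.
For v in [-3, 0], s = v^2 + 3*v - 4 is on the left; area = ∫[-3,0] (-(v^2 + 3*v)) dv = 9/2.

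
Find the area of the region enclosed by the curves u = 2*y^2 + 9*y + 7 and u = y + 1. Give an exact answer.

Both boundary curves give u as a function of y, so integrate with respect to y. Setting them equal: 2*y^2 + 8*y + 6 = 0, i.e. 2*(y + 1)*(y + 3) = 0, so they meet at y = -3, -1.
For y in [-3, -1], u = 2*y^2 + 9*y + 7 is on the left; area = ∫[-3,-1] (-(2*y^2 + 8*y + 6)) dy = 8/3.

8/3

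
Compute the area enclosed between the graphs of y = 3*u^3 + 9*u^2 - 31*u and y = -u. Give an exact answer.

1221/4

Set the curves equal: 3*u^3 + 9*u^2 - 31*u = -u, so 3*u^3 + 9*u^2 - 30*u = 0, which factors as 3*u*(u - 2)*(u + 5) = 0. The curves meet at u = -5, 0, 2.
On [-5, 0], y = 3*u^3 + 9*u^2 - 31*u is on top; that piece has area ∫[-5,0] (3*u^3 + 9*u^2 - 30*u) du = 1125/4.
On [0, 2], y = -u is on top; that piece has area ∫[0,2] (-(3*u^3 + 9*u^2 - 30*u)) du = 24.
Total enclosed area = 1125/4 + 24 = 1221/4.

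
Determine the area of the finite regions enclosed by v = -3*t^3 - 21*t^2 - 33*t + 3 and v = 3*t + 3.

Set the curves equal: -3*t^3 - 21*t^2 - 33*t + 3 = 3*t + 3, so -3*t^3 - 21*t^2 - 36*t = 0, which factors as -3*t*(t + 3)*(t + 4) = 0. The curves meet at t = -4, -3, 0.
On [-4, -3], v = 3*t + 3 is on top; that piece has area ∫[-4,-3] (-(-3*t^3 - 21*t^2 - 36*t)) dt = 7/4.
On [-3, 0], v = -3*t^3 - 21*t^2 - 33*t + 3 is on top; that piece has area ∫[-3,0] (-3*t^3 - 21*t^2 - 36*t) dt = 135/4.
Total enclosed area = 7/4 + 135/4 = 71/2.

71/2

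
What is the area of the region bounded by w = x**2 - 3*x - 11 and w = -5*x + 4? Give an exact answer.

Set the curves equal: x**2 - 3*x - 11 = -5*x + 4, so x**2 + 2*x - 15 = 0, which factors as (x - 3)*(x + 5) = 0. The curves meet at x = -5, 3.
On [-5, 3], w = -5*x + 4 is on top; that piece has area ∫[-5,3] (-(x**2 + 2*x - 15)) dx = 256/3.

256/3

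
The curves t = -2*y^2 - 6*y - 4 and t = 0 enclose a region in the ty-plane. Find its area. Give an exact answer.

Both boundary curves give t as a function of y, so integrate with respect to y. Setting them equal: -2*y^2 - 6*y - 4 = 0, i.e. -2*(y + 1)*(y + 2) = 0, so they meet at y = -2, -1.
For y in [-2, -1], t = -2*y^2 - 6*y - 4 is on the right; area = ∫[-2,-1] (-2*y^2 - 6*y - 4) dy = 1/3.

1/3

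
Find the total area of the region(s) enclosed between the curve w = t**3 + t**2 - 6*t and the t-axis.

253/12

The curve meets the t-axis where t**3 + t**2 - 6*t = 0, i.e. t*(t - 2)*(t + 3) = 0, at t = -3, 0, 2.
On [-3, 0] the curve lies above the axis; ∫[-3,0] (t**3 + t**2 - 6*t) dt = 63/4, giving area 63/4.
On [0, 2] the curve lies below the axis; ∫[0,2] (t**3 + t**2 - 6*t) dt = -16/3, giving area 16/3.
Total area = 63/4 + 16/3 = 253/12.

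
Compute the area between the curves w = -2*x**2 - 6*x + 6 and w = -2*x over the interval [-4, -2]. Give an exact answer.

The difference (-2*x**2 - 6*x + 6) - (-2*x) = -2*x**2 - 4*x + 6 changes sign at x = -3 inside [-4, -2], so split the integral there.
∫[-4,-3] (-2*x**2 - 4*x + 6) dx = -14/3; the area of that piece is 14/3.
∫[-3,-2] (-2*x**2 - 4*x + 6) dx = 10/3.
Total area = 14/3 + 10/3 = 8.

8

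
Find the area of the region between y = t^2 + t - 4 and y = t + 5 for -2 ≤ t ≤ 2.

On [-2, 2], (t^2 + t - 4) - (t + 5) = t^2 - 9 is ≤ 0 throughout, so the area is a single integral of |t^2 - 9|.
∫[-2,2] (t^2 - 9) dt = -92/3; the area of that piece is 92/3.

92/3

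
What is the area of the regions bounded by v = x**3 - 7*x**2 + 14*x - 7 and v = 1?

37/12

Set the curves equal: x**3 - 7*x**2 + 14*x - 7 = 1, so x**3 - 7*x**2 + 14*x - 8 = 0, which factors as (x - 4)*(x - 2)*(x - 1) = 0. The curves meet at x = 1, 2, 4.
On [1, 2], v = x**3 - 7*x**2 + 14*x - 7 is on top; that piece has area ∫[1,2] (x**3 - 7*x**2 + 14*x - 8) dx = 5/12.
On [2, 4], v = 1 is on top; that piece has area ∫[2,4] (-(x**3 - 7*x**2 + 14*x - 8)) dx = 8/3.
Total enclosed area = 5/12 + 8/3 = 37/12.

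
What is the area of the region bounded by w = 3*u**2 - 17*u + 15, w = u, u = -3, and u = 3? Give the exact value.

The difference (3*u**2 - 17*u + 15) - (u) = 3*u**2 - 18*u + 15 changes sign at u = 1 inside [-3, 3], so split the integral there.
∫[-3,1] (3*u**2 - 18*u + 15) du = 160.
∫[1,3] (3*u**2 - 18*u + 15) du = -16; the area of that piece is 16.
Total area = 160 + 16 = 176.

176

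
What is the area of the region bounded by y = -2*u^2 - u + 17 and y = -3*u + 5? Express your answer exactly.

Set the curves equal: -2*u^2 - u + 17 = -3*u + 5, so -2*u^2 + 2*u + 12 = 0, which factors as -2*(u - 3)*(u + 2) = 0. The curves meet at u = -2, 3.
On [-2, 3], y = -2*u^2 - u + 17 is on top; that piece has area ∫[-2,3] (-2*u^2 + 2*u + 12) du = 125/3.

125/3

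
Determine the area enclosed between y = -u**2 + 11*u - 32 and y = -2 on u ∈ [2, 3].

53/6

On [2, 3], (-u**2 + 11*u - 32) - (-2) = -u**2 + 11*u - 30 is ≤ 0 throughout, so the area is a single integral of |-u**2 + 11*u - 30|.
∫[2,3] (-u**2 + 11*u - 30) du = -53/6; the area of that piece is 53/6.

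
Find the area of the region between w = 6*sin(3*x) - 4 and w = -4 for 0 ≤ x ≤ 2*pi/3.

The difference (6*sin(3*x) - 4) - (-4) = 6*sin(3*x) changes sign at x = pi/3 inside [0, 2*pi/3], so split the integral there.
∫[0,pi/3] (6*sin(3*x)) dx = 4.
∫[pi/3,2*pi/3] (6*sin(3*x)) dx = -4; the area of that piece is 4.
Total area = 4 + 4 = 8.

8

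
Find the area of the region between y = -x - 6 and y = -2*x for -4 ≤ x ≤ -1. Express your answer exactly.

51/2

On [-4, -1], (-x - 6) - (-2*x) = x - 6 is ≤ 0 throughout, so the area is a single integral of |x - 6|.
∫[-4,-1] (x - 6) dx = -51/2; the area of that piece is 51/2.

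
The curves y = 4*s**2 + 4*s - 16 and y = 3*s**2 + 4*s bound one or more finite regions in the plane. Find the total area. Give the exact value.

Set the curves equal: 4*s**2 + 4*s - 16 = 3*s**2 + 4*s, so s**2 - 16 = 0, which factors as (s - 4)*(s + 4) = 0. The curves meet at s = -4, 4.
On [-4, 4], y = 3*s**2 + 4*s is on top; that piece has area ∫[-4,4] (-(s**2 - 16)) ds = 256/3.

256/3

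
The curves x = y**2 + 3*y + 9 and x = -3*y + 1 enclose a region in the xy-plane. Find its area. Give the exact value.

Both boundary curves give x as a function of y, so integrate with respect to y. Setting them equal: y**2 + 6*y + 8 = 0, i.e. (y + 2)*(y + 4) = 0, so they meet at y = -4, -2.
For y in [-4, -2], x = y**2 + 3*y + 9 is on the left; area = ∫[-4,-2] (-(y**2 + 6*y + 8)) dy = 4/3.

4/3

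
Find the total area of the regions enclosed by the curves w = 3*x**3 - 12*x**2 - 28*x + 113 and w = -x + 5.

1741/4

Set the curves equal: 3*x**3 - 12*x**2 - 28*x + 113 = -x + 5, so 3*x**3 - 12*x**2 - 27*x + 108 = 0, which factors as 3*(x - 4)*(x - 3)*(x + 3) = 0. The curves meet at x = -3, 3, 4.
On [-3, 3], w = 3*x**3 - 12*x**2 - 28*x + 113 is on top; that piece has area ∫[-3,3] (3*x**3 - 12*x**2 - 27*x + 108) dx = 432.
On [3, 4], w = -x + 5 is on top; that piece has area ∫[3,4] (-(3*x**3 - 12*x**2 - 27*x + 108)) dx = 13/4.
Total enclosed area = 432 + 13/4 = 1741/4.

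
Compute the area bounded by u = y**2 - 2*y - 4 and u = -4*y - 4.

4/3

Both boundary curves give u as a function of y, so integrate with respect to y. Setting them equal: y**2 + 2*y = 0, i.e. y*(y + 2) = 0, so they meet at y = -2, 0.
For y in [-2, 0], u = y**2 - 2*y - 4 is on the left; area = ∫[-2,0] (-(y**2 + 2*y)) dy = 4/3.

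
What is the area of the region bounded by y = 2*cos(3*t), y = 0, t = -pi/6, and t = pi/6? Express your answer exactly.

On [-pi/6, pi/6], (2*cos(3*t)) - (0) = 2*cos(3*t) is ≥ 0 throughout, so the area is a single integral of |2*cos(3*t)|.
∫[-pi/6,pi/6] (2*cos(3*t)) dt = 4/3.

4/3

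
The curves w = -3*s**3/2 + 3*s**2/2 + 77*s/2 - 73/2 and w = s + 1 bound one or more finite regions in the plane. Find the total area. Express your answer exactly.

Set the curves equal: -3*s**3/2 + 3*s**2/2 + 77*s/2 - 73/2 = s + 1, so -3*s**3/2 + 3*s**2/2 + 75*s/2 - 75/2 = 0, which factors as -3*(s - 5)*(s - 1)*(s + 5)/2 = 0. The curves meet at s = -5, 1, 5.
On [-5, 1], w = s + 1 is on top; that piece has area ∫[-5,1] (-(-3*s**3/2 + 3*s**2/2 + 75*s/2 - 75/2)) ds = 378.
On [1, 5], w = -3*s**3/2 + 3*s**2/2 + 77*s/2 - 73/2 is on top; that piece has area ∫[1,5] (-3*s**3/2 + 3*s**2/2 + 75*s/2 - 75/2) ds = 128.
Total enclosed area = 378 + 128 = 506.

506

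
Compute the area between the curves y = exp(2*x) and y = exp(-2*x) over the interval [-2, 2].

The difference (exp(2*x)) - (exp(-2*x)) = exp(2*x) - exp(-2*x) changes sign at x = 0 inside [-2, 2], so split the integral there.
∫[-2,0] (exp(2*x) - exp(-2*x)) dx = -exp(4)/2 - exp(-4)/2 + 1; the area of that piece is -1 + exp(-4)/2 + exp(4)/2.
∫[0,2] (exp(2*x) - exp(-2*x)) dx = -1 + exp(-4)/2 + exp(4)/2.
Total area = (-1 + exp(-4)/2 + exp(4)/2) + (-1 + exp(-4)/2 + exp(4)/2) = -2 + exp(-4) + exp(4).

-2 + exp(-4) + exp(4)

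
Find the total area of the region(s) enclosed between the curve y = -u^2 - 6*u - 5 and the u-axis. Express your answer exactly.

The curve meets the u-axis where -u^2 - 6*u - 5 = 0, i.e. -(u + 1)*(u + 5) = 0, at u = -5, -1.
On [-5, -1] the curve lies above the axis; ∫[-5,-1] (-u^2 - 6*u - 5) du = 32/3, giving area 32/3.

32/3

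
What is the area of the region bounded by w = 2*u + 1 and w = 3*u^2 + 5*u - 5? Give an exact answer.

Set the curves equal: 2*u + 1 = 3*u^2 + 5*u - 5, so -3*u^2 - 3*u + 6 = 0, which factors as -3*(u - 1)*(u + 2) = 0. The curves meet at u = -2, 1.
On [-2, 1], w = 2*u + 1 is on top; that piece has area ∫[-2,1] (-3*u^2 - 3*u + 6) du = 27/2.

27/2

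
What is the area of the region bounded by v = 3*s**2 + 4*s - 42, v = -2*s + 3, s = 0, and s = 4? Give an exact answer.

94

The difference (3*s**2 + 4*s - 42) - (-2*s + 3) = 3*s**2 + 6*s - 45 changes sign at s = 3 inside [0, 4], so split the integral there.
∫[0,3] (3*s**2 + 6*s - 45) ds = -81; the area of that piece is 81.
∫[3,4] (3*s**2 + 6*s - 45) ds = 13.
Total area = 81 + 13 = 94.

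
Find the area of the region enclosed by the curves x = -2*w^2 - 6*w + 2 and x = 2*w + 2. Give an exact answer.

Both boundary curves give x as a function of w, so integrate with respect to w. Setting them equal: -2*w^2 - 8*w = 0, i.e. -2*w*(w + 4) = 0, so they meet at w = -4, 0.
For w in [-4, 0], x = -2*w^2 - 6*w + 2 is on the right; area = ∫[-4,0] (-2*w^2 - 8*w) dw = 64/3.

64/3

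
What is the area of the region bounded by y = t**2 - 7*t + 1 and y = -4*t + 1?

Set the curves equal: t**2 - 7*t + 1 = -4*t + 1, so t**2 - 3*t = 0, which factors as t*(t - 3) = 0. The curves meet at t = 0, 3.
On [0, 3], y = -4*t + 1 is on top; that piece has area ∫[0,3] (-(t**2 - 3*t)) dt = 9/2.

9/2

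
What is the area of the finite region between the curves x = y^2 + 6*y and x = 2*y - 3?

Both boundary curves give x as a function of y, so integrate with respect to y. Setting them equal: y^2 + 4*y + 3 = 0, i.e. (y + 1)*(y + 3) = 0, so they meet at y = -3, -1.
For y in [-3, -1], x = y^2 + 6*y is on the left; area = ∫[-3,-1] (-(y^2 + 4*y + 3)) dy = 4/3.

4/3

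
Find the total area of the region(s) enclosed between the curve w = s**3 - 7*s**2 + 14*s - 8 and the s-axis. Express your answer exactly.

37/12

The curve meets the s-axis where s**3 - 7*s**2 + 14*s - 8 = 0, i.e. (s - 4)*(s - 2)*(s - 1) = 0, at s = 1, 2, 4.
On [1, 2] the curve lies above the axis; ∫[1,2] (s**3 - 7*s**2 + 14*s - 8) ds = 5/12, giving area 5/12.
On [2, 4] the curve lies below the axis; ∫[2,4] (s**3 - 7*s**2 + 14*s - 8) ds = -8/3, giving area 8/3.
Total area = 5/12 + 8/3 = 37/12.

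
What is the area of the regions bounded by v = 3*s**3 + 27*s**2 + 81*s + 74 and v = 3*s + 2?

Set the curves equal: 3*s**3 + 27*s**2 + 81*s + 74 = 3*s + 2, so 3*s**3 + 27*s**2 + 78*s + 72 = 0, which factors as 3*(s + 2)*(s + 3)*(s + 4) = 0. The curves meet at s = -4, -3, -2.
On [-4, -3], v = 3*s**3 + 27*s**2 + 81*s + 74 is on top; that piece has area ∫[-4,-3] (3*s**3 + 27*s**2 + 78*s + 72) ds = 3/4.
On [-3, -2], v = 3*s + 2 is on top; that piece has area ∫[-3,-2] (-(3*s**3 + 27*s**2 + 78*s + 72)) ds = 3/4.
Total enclosed area = 3/4 + 3/4 = 3/2.

3/2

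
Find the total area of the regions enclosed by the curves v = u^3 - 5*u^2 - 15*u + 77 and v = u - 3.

5137/12

Set the curves equal: u^3 - 5*u^2 - 15*u + 77 = u - 3, so u^3 - 5*u^2 - 16*u + 80 = 0, which factors as (u - 5)*(u - 4)*(u + 4) = 0. The curves meet at u = -4, 4, 5.
On [-4, 4], v = u^3 - 5*u^2 - 15*u + 77 is on top; that piece has area ∫[-4,4] (u^3 - 5*u^2 - 16*u + 80) du = 1280/3.
On [4, 5], v = u - 3 is on top; that piece has area ∫[4,5] (-(u^3 - 5*u^2 - 16*u + 80)) du = 17/12.
Total enclosed area = 1280/3 + 17/12 = 5137/12.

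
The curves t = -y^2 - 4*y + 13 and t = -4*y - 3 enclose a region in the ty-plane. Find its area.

256/3

Both boundary curves give t as a function of y, so integrate with respect to y. Setting them equal: -y^2 + 16 = 0, i.e. -(y - 4)*(y + 4) = 0, so they meet at y = -4, 4.
For y in [-4, 4], t = -y^2 - 4*y + 13 is on the right; area = ∫[-4,4] (-y^2 + 16) dy = 256/3.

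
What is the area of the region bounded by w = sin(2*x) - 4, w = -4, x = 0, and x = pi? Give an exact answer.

The difference (sin(2*x) - 4) - (-4) = sin(2*x) changes sign at x = pi/2 inside [0, pi], so split the integral there.
∫[0,pi/2] (sin(2*x)) dx = 1.
∫[pi/2,pi] (sin(2*x)) dx = -1; the area of that piece is 1.
Total area = 1 + 1 = 2.

2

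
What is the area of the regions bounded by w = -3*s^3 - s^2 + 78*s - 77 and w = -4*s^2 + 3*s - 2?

Set the curves equal: -3*s^3 - s^2 + 78*s - 77 = -4*s^2 + 3*s - 2, so -3*s^3 + 3*s^2 + 75*s - 75 = 0, which factors as -3*(s - 5)*(s - 1)*(s + 5) = 0. The curves meet at s = -5, 1, 5.
On [-5, 1], w = -4*s^2 + 3*s - 2 is on top; that piece has area ∫[-5,1] (-(-3*s^3 + 3*s^2 + 75*s - 75)) ds = 756.
On [1, 5], w = -3*s^3 - s^2 + 78*s - 77 is on top; that piece has area ∫[1,5] (-3*s^3 + 3*s^2 + 75*s - 75) ds = 256.
Total enclosed area = 756 + 256 = 1012.

1012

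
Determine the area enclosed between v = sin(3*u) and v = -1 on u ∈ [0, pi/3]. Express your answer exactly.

On [0, pi/3], (sin(3*u)) - (-1) = sin(3*u) + 1 is ≥ 0 throughout, so the area is a single integral of |sin(3*u) + 1|.
∫[0,pi/3] (sin(3*u) + 1) du = 2/3 + pi/3.

2/3 + pi/3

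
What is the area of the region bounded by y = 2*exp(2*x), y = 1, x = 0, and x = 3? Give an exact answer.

-4 + exp(6)

On [0, 3], (2*exp(2*x)) - (1) = 2*exp(2*x) - 1 is ≥ 0 throughout, so the area is a single integral of |2*exp(2*x) - 1|.
∫[0,3] (2*exp(2*x) - 1) dx = -4 + exp(6).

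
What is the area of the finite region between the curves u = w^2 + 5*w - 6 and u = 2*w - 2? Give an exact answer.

125/6

Both boundary curves give u as a function of w, so integrate with respect to w. Setting them equal: w^2 + 3*w - 4 = 0, i.e. (w - 1)*(w + 4) = 0, so they meet at w = -4, 1.
For w in [-4, 1], u = w^2 + 5*w - 6 is on the left; area = ∫[-4,1] (-(w^2 + 3*w - 4)) dw = 125/6.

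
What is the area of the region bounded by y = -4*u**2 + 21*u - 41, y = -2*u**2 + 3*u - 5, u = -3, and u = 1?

On [-3, 1], (-4*u**2 + 21*u - 41) - (-2*u**2 + 3*u - 5) = -2*u**2 + 18*u - 36 is ≤ 0 throughout, so the area is a single integral of |-2*u**2 + 18*u - 36|.
∫[-3,1] (-2*u**2 + 18*u - 36) du = -704/3; the area of that piece is 704/3.

704/3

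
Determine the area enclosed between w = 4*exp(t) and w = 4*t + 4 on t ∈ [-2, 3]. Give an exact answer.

On [-2, 3], (4*exp(t)) - (4*t + 4) = -4*t + 4*exp(t) - 4 is ≥ 0 throughout, so the area is a single integral of |-4*t + 4*exp(t) - 4|.
∫[-2,3] (-4*t + 4*exp(t) - 4) dt = -30 - 4*exp(-2) + 4*exp(3).

-30 - 4*exp(-2) + 4*exp(3)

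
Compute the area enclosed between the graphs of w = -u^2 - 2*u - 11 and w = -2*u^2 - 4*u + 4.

256/3

Set the curves equal: -u^2 - 2*u - 11 = -2*u^2 - 4*u + 4, so u^2 + 2*u - 15 = 0, which factors as (u - 3)*(u + 5) = 0. The curves meet at u = -5, 3.
On [-5, 3], w = -2*u^2 - 4*u + 4 is on top; that piece has area ∫[-5,3] (-(u^2 + 2*u - 15)) du = 256/3.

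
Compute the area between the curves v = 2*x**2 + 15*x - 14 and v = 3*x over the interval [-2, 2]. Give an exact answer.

The difference (2*x**2 + 15*x - 14) - (3*x) = 2*x**2 + 12*x - 14 changes sign at x = 1 inside [-2, 2], so split the integral there.
∫[-2,1] (2*x**2 + 12*x - 14) dx = -54; the area of that piece is 54.
∫[1,2] (2*x**2 + 12*x - 14) dx = 26/3.
Total area = 54 + 26/3 = 188/3.

188/3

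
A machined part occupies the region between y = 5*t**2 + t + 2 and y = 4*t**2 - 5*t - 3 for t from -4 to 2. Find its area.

36

The difference (5*t**2 + t + 2) - (4*t**2 - 5*t - 3) = t**2 + 6*t + 5 changes sign at t = -1 inside [-4, 2], so split the integral there.
∫[-4,-1] (t**2 + 6*t + 5) dt = -9; the area of that piece is 9.
∫[-1,2] (t**2 + 6*t + 5) dt = 27.
Total area = 9 + 27 = 36.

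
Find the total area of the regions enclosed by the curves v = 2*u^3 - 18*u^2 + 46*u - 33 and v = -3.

16

Set the curves equal: 2*u^3 - 18*u^2 + 46*u - 33 = -3, so 2*u^3 - 18*u^2 + 46*u - 30 = 0, which factors as 2*(u - 5)*(u - 3)*(u - 1) = 0. The curves meet at u = 1, 3, 5.
On [1, 3], v = 2*u^3 - 18*u^2 + 46*u - 33 is on top; that piece has area ∫[1,3] (2*u^3 - 18*u^2 + 46*u - 30) du = 8.
On [3, 5], v = -3 is on top; that piece has area ∫[3,5] (-(2*u^3 - 18*u^2 + 46*u - 30)) du = 8.
Total enclosed area = 8 + 8 = 16.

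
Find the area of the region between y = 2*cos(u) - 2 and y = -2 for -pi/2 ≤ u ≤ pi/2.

On [-pi/2, pi/2], (2*cos(u) - 2) - (-2) = 2*cos(u) is ≥ 0 throughout, so the area is a single integral of |2*cos(u)|.
∫[-pi/2,pi/2] (2*cos(u)) du = 4.

4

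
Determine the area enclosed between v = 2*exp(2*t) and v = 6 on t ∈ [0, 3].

-23 + 6*log(3) + exp(6)

The difference (2*exp(2*t)) - (6) = 2*exp(2*t) - 6 changes sign at t = log(3)/2 inside [0, 3], so split the integral there.
∫[0,log(3)/2] (2*exp(2*t) - 6) dt = 2 - log(27); the area of that piece is -2 + log(27).
∫[log(3)/2,3] (2*exp(2*t) - 6) dt = -21 + 3*log(3) + exp(6).
Total area = (-2 + log(27)) + (-21 + 3*log(3) + exp(6)) = -23 + 6*log(3) + exp(6).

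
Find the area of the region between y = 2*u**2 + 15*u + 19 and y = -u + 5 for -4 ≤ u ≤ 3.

The difference (2*u**2 + 15*u + 19) - (-u + 5) = 2*u**2 + 16*u + 14 changes sign at u = -1 inside [-4, 3], so split the integral there.
∫[-4,-1] (2*u**2 + 16*u + 14) du = -36; the area of that piece is 36.
∫[-1,3] (2*u**2 + 16*u + 14) du = 416/3.
Total area = 36 + 416/3 = 524/3.

524/3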